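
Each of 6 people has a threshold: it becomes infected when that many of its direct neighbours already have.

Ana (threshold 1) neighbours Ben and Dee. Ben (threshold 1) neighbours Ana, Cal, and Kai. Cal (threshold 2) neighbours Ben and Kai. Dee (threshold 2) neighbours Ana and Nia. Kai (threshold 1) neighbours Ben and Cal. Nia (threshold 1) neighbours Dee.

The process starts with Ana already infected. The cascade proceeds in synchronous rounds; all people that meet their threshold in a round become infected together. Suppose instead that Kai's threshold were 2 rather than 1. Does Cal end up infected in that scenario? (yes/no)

no

With Kai's threshold at 2:
Round 1 — Ana becomes infected (initial).
Round 2 — checking thresholds:
  Ben: 1 of 3 neighbours ≥ 1, becomes infected.
  Dee: 1 of 2 neighbours < 2, holds.
Round 3 — no new infections; cascade stops.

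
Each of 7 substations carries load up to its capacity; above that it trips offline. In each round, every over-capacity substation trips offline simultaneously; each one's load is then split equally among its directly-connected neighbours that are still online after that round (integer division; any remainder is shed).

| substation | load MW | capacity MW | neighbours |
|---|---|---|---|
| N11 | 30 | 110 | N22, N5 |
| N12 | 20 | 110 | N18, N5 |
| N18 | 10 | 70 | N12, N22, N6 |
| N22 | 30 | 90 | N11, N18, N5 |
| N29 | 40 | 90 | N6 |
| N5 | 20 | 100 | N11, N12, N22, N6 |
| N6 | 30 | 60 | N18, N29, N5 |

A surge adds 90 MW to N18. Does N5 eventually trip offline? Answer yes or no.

no

Round 1 — N18 at 100 > 70. N18 trips offline.
  N18 sheds 100 MW to N12, N22, N6: 33 each (1 lost).
    N12: 20+33 = 53 ≤ 110
    N22: 30+33 = 63 ≤ 90
    N6: 30+33 = 63 > 60
Round 2 — N6 trips offline.
  N6 sheds 63 MW to N29, N5: 31 each (1 lost).
    N29: 40+31 = 71 ≤ 90
    N5: 20+31 = 51 ≤ 100
No further trips.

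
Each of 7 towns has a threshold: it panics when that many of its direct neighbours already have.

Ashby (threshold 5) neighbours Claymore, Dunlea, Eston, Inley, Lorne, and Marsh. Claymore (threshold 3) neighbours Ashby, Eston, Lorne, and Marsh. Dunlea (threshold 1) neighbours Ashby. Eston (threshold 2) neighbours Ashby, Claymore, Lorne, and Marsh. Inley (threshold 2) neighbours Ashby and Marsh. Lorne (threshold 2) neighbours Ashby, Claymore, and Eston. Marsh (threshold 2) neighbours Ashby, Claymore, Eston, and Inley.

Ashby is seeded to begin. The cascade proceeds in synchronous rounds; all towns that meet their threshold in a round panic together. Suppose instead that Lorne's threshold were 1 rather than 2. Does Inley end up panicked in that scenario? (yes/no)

With Lorne's threshold at 1:
Round 1 — Ashby panics (initial).
Round 2 — checking thresholds:
  Claymore: 1 of 4 neighbours < 3, below threshold.
  Dunlea: 1 of 1 neighbours ≥ 1, panics.
  Eston: 1 of 4 neighbours < 2, below threshold.
  Inley: 1 of 2 neighbours < 2, below threshold.
  Lorne: 1 of 3 neighbours ≥ 1, panics.
  Marsh: 1 of 4 neighbours < 2, below threshold.
Round 3 — checking thresholds:
  Claymore: 2 of 4 neighbours < 3, below threshold.
  Eston: 2 of 4 neighbours ≥ 2, panics.
  Inley: 1 of 2 neighbours < 2, below threshold.
  Marsh: 1 of 4 neighbours < 2, below threshold.
Round 4 — checking thresholds:
  Claymore: 3 of 4 neighbours ≥ 3, panics.
  Inley: 1 of 2 neighbours < 2, below threshold.
  Marsh: 2 of 4 neighbours ≥ 2, panics.
Round 5 — checking thresholds:
  Inley: 2 of 2 neighbours ≥ 2, panics.
Round 6 — no new panics; cascade stops.

yes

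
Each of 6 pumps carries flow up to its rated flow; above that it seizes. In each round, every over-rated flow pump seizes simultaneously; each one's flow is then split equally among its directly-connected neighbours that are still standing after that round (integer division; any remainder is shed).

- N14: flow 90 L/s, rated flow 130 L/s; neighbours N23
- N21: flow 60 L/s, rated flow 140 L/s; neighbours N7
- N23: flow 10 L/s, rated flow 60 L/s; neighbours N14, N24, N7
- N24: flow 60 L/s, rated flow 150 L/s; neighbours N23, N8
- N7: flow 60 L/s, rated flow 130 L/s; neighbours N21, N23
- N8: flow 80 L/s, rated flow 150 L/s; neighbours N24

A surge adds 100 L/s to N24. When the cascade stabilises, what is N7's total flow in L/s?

Round 1 — N24 at 160 > 150. N24 seizes.
  N24 sheds 160 L/s to N23, N8: 80 each.
    N23: 10+80 = 90 > 60
    N8: 80+80 = 160 > 150
Round 2 — N23, N8 seize.
  N23 sheds 90 L/s to N14, N7: 45 each.
    N14: 90+45 = 135 > 130
    N7: 60+45 = 105 ≤ 130
  N8 sheds 160 L/s: no online neighbours, lost.
Round 3 — N14 seizes.
  N14 sheds 135 L/s: no online neighbours, lost.
No further seizures.

105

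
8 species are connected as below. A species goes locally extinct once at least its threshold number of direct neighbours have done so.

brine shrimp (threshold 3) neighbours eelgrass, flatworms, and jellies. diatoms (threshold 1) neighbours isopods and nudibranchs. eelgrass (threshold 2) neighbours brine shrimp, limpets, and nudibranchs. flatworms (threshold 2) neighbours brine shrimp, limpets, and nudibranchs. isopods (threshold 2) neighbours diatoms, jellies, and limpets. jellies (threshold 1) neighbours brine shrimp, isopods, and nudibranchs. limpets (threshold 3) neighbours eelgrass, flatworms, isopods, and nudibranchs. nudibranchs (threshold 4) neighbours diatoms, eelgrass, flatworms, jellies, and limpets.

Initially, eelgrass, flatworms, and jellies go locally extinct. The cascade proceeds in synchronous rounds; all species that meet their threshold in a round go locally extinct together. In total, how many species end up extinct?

Round 1 — eelgrass, flatworms, jellies go locally extinct (initial).
Round 2 — checking thresholds:
  brine shrimp: 3 of 3 neighbours ≥ 3, goes locally extinct.
  isopods: 1 of 3 neighbours < 2, below threshold.
  limpets: 2 of 4 neighbours < 3, below threshold.
  nudibranchs: 3 of 5 neighbours < 4, below threshold.
Round 3 — no new extinctions; cascade stops.

4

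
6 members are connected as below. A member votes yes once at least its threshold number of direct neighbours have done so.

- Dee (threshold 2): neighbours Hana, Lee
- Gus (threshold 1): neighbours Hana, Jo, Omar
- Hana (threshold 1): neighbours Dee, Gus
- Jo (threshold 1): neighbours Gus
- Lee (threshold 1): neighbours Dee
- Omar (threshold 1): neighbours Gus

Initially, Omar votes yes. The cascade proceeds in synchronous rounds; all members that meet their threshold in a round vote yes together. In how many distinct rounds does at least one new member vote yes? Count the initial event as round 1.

3

Round 1 — Omar votes yes (initial).
Round 2 — checking thresholds:
  Gus: 1 of 3 neighbours ≥ 1, votes yes.
Round 3 — checking thresholds:
  Hana: 1 of 2 neighbours ≥ 1, votes yes.
  Jo: 1 of 1 neighbours ≥ 1, votes yes.
Round 4 — no new yes votes; cascade stops.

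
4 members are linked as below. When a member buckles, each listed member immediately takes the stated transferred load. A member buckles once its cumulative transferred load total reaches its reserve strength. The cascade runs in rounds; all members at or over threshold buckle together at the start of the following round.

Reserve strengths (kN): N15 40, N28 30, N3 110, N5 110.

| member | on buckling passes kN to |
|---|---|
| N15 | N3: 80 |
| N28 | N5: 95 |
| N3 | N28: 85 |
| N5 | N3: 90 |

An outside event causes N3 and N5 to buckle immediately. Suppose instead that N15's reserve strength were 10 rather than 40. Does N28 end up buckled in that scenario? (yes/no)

With N15's reserve strength at 10:
Round 1 — N3, N5 buckle (initial).
  N28: +85 → 85 ≥ 30
Round 2 — N28 buckles.
No further bucklings.

yes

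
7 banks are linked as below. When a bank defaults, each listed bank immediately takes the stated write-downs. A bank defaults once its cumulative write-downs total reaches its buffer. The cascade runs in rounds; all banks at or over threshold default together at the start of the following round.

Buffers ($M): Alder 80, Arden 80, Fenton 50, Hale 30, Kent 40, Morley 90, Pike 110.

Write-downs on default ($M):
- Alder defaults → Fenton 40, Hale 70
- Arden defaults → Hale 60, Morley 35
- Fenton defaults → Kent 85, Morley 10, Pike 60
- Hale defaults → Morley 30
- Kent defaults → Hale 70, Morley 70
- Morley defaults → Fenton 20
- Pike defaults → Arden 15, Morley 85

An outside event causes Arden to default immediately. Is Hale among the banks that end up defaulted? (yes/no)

Round 1 — Arden defaults (initial).
  Hale: +60 → 60 ≥ 30
  Morley: +35 → 35 < 90
Round 2 — Hale defaults.
  Morley: +30 → 65 < 90
No further defaults.

yes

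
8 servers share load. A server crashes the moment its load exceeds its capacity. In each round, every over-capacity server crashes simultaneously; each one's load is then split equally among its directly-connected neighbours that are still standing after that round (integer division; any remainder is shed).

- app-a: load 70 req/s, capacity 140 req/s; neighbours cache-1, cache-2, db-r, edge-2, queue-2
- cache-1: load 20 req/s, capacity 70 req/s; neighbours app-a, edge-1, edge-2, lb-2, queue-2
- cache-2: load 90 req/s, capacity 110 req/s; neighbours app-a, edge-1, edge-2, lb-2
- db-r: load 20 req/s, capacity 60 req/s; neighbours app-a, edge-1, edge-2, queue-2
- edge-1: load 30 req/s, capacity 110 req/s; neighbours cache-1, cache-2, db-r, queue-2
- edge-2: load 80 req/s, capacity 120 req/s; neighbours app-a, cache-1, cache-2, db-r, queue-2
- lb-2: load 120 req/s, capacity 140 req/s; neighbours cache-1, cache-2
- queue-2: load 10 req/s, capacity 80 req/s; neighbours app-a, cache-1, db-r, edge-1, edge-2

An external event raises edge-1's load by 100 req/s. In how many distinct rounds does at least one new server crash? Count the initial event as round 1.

6

Round 1 — edge-1 at 130 > 110. edge-1 crashes.
  edge-1 sheds 130 req/s to cache-1, cache-2, db-r, queue-2: 32 each (2 lost).
    cache-1: 20+32 = 52 ≤ 70
    cache-2: 90+32 = 122 > 110
    db-r: 20+32 = 52 ≤ 60
    queue-2: 10+32 = 42 ≤ 80
Round 2 — cache-2 crashes.
  cache-2 sheds 122 req/s to app-a, edge-2, lb-2: 40 each (2 lost).
    app-a: 70+40 = 110 ≤ 140
    edge-2: 80+40 = 120 ≤ 120
    lb-2: 120+40 = 160 > 140
Round 3 — lb-2 crashes.
  lb-2 sheds 160 req/s to cache-1: 160 each.
    cache-1: 52+160 = 212 > 70
Round 4 — cache-1 crashes.
  cache-1 sheds 212 req/s to app-a, edge-2, queue-2: 70 each (2 lost).
    app-a: 110+70 = 180 > 140
    edge-2: 120+70 = 190 > 120
    queue-2: 42+70 = 112 > 80
Round 5 — app-a, edge-2, queue-2 crash.
  app-a sheds 180 req/s to db-r: 180 each.
    db-r: 52+180 = 232 > 60
  edge-2 sheds 190 req/s to db-r: 190 each.
    db-r: 232+190 = 422 > 60
  queue-2 sheds 112 req/s to db-r: 112 each.
    db-r: 422+112 = 534 > 60
Round 6 — db-r crashes.
  db-r sheds 534 req/s: no online neighbours, lost.
No further crashes.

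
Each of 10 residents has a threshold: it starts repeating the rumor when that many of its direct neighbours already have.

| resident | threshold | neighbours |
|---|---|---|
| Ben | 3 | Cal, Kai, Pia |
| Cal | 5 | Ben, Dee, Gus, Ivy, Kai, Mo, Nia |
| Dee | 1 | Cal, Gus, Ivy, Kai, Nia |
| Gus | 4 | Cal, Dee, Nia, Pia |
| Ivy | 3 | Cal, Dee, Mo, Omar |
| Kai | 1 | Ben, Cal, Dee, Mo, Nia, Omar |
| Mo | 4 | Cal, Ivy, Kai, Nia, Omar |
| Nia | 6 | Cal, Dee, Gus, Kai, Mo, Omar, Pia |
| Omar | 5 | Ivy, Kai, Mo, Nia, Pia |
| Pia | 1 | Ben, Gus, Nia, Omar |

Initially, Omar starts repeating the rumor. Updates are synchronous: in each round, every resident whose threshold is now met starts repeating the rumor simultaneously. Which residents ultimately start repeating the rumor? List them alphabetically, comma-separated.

Dee, Kai, Omar, Pia

Round 1 — Omar starts repeating the rumor (initial).
Round 2 — checking thresholds:
  Ivy: 1 of 4 neighbours < 3, below threshold.
  Kai: 1 of 6 neighbours ≥ 1, starts repeating the rumor.
  Mo: 1 of 5 neighbours < 4, below threshold.
  Nia: 1 of 7 neighbours < 6, below threshold.
  Pia: 1 of 4 neighbours ≥ 1, starts repeating the rumor.
Round 3 — checking thresholds:
  Ben: 2 of 3 neighbours < 3, below threshold.
  Cal: 1 of 7 neighbours < 5, below threshold.
  Dee: 1 of 5 neighbours ≥ 1, starts repeating the rumor.
  Gus: 1 of 4 neighbours < 4, below threshold.
  Ivy: 1 of 4 neighbours < 3, below threshold.
  Mo: 2 of 5 neighbours < 4, below threshold.
  Nia: 3 of 7 neighbours < 6, below threshold.
Round 4 — no new spreads; cascade stops.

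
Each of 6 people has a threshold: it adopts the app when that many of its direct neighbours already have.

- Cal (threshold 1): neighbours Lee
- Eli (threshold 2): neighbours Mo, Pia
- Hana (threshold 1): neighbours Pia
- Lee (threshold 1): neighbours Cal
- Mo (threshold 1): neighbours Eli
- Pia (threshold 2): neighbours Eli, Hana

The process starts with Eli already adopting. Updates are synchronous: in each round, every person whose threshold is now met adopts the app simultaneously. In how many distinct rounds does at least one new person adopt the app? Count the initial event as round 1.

2

Round 1 — Eli adopts the app (initial).
Round 2 — checking thresholds:
  Mo: 1 of 1 neighbours ≥ 1, adopts the app.
  Pia: 1 of 2 neighbours < 2, not yet.
Round 3 — no new adoptions; cascade stops.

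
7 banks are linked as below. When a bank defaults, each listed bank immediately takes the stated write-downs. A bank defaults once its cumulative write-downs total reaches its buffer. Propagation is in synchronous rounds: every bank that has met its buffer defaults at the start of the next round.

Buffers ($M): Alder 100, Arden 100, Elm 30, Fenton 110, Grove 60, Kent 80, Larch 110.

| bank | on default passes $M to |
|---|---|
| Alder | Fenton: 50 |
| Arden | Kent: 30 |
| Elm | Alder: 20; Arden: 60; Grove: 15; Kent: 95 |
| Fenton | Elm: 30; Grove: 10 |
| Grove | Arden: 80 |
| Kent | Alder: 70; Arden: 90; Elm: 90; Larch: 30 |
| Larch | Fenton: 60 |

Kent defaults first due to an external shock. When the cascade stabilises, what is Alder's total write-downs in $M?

90

Round 1 — Kent defaults (initial).
  Alder: +70 → 70 < 100
  Arden: +90 → 90 < 100
  Elm: +90 → 90 ≥ 30
  Larch: +30 → 30 < 110
Round 2 — Elm defaults.
  Alder: +20 → 90 < 100
  Arden: +60 → 150 ≥ 100
  Grove: +15 → 15 < 60
Round 3 — Arden defaults.
No further defaults.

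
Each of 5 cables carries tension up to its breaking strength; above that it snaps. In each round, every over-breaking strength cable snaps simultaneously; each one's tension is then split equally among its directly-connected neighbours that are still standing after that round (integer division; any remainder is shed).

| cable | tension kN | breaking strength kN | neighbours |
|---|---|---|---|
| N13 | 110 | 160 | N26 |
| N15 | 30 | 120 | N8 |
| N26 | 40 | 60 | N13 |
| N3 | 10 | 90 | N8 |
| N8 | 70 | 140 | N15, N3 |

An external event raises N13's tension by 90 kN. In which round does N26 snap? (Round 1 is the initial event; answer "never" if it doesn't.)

Round 1 — N13 at 200 > 160. N13 snaps.
  N13 sheds 200 kN to N26: 200 each.
    N26: 40+200 = 240 > 60
Round 2 — N26 snaps.
  N26 sheds 240 kN: no online neighbours, lost.
No further breaks.

2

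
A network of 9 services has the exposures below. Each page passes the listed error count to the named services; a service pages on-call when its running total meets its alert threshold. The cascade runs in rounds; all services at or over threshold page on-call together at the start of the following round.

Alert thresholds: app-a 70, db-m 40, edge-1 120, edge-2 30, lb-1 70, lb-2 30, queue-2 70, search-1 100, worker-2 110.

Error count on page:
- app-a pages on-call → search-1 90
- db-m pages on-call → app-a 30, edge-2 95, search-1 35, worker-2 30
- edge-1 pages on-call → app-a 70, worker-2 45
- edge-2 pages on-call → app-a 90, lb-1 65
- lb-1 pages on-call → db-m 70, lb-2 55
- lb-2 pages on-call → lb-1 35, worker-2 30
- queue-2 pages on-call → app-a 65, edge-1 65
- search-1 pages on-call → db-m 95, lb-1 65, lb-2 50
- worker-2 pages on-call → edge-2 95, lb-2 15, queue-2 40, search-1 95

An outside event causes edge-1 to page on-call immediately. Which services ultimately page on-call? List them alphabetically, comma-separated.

Round 1 — edge-1 pages on-call (initial).
  app-a: +70 → 70 ≥ 70
  worker-2: +45 → 45 < 110
Round 2 — app-a pages on-call.
  search-1: +90 → 90 < 100
No further pages.

app-a, edge-1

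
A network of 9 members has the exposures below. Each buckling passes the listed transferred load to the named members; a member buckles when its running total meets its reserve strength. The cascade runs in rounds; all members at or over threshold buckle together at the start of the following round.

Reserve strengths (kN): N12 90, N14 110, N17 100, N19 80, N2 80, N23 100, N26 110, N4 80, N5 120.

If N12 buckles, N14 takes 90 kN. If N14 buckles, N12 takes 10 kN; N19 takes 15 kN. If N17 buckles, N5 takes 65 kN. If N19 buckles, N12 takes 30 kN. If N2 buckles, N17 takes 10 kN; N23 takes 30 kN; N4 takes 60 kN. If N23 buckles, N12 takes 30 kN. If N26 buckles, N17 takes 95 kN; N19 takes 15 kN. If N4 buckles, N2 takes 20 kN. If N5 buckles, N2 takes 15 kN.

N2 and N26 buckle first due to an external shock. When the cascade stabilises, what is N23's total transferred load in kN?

30

Round 1 — N2, N26 buckle (initial).
  N17: +10+95 → 105 ≥ 100
  N19: +15 → 15 < 80
  N23: +30 → 30 < 100
  N4: +60 → 60 < 80
Round 2 — N17 buckles.
  N5: +65 → 65 < 120
No further bucklings.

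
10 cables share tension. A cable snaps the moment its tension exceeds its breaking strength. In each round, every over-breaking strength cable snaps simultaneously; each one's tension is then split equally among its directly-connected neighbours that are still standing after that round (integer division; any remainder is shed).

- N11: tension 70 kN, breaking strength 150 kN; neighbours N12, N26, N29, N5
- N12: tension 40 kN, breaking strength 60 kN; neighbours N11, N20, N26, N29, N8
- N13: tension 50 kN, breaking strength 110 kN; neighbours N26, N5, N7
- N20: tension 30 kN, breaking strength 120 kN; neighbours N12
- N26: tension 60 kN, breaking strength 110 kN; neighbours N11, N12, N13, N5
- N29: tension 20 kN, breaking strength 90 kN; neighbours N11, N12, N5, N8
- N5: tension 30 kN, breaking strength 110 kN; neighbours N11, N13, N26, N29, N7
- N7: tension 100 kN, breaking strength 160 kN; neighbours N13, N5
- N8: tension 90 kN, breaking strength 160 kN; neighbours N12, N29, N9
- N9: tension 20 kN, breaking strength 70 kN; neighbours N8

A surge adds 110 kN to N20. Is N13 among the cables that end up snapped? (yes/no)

no

Round 1 — N20 at 140 > 120. N20 snaps.
  N20 sheds 140 kN to N12: 140 each.
    N12: 40+140 = 180 > 60
Round 2 — N12 snaps.
  N12 sheds 180 kN to N11, N26, N29, N8: 45 each.
    N11: 70+45 = 115 ≤ 150
    N26: 60+45 = 105 ≤ 110
    N29: 20+45 = 65 ≤ 90
    N8: 90+45 = 135 ≤ 160
No further breaks.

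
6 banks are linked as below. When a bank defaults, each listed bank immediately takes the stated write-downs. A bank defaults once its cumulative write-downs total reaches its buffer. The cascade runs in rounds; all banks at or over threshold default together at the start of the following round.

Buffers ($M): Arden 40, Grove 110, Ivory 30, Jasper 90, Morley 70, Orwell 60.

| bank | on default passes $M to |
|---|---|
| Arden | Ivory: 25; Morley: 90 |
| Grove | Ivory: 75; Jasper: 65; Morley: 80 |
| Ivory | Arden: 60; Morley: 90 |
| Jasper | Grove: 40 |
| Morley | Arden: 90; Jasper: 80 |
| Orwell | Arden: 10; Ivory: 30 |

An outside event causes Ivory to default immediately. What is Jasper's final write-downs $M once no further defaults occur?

Round 1 — Ivory defaults (initial).
  Arden: +60 → 60 ≥ 40
  Morley: +90 → 90 ≥ 70
Round 2 — Arden, Morley default.
  Jasper: +80 → 80 < 90
No further defaults.

80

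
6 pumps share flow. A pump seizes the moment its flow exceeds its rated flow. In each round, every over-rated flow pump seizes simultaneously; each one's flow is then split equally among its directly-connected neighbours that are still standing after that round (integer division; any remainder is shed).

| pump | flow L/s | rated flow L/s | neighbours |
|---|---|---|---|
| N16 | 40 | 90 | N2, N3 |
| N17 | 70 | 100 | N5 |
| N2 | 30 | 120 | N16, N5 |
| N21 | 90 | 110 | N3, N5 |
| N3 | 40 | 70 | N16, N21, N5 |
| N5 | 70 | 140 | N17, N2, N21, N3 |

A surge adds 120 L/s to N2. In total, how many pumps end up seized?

Round 1 — N2 at 150 > 120. N2 seizes.
  N2 sheds 150 L/s to N16, N5: 75 each.
    N16: 40+75 = 115 > 90
    N5: 70+75 = 145 > 140
Round 2 — N16, N5 seize.
  N16 sheds 115 L/s to N3: 115 each.
    N3: 40+115 = 155 > 70
  N5 sheds 145 L/s to N17, N21, N3: 48 each (1 lost).
    N17: 70+48 = 118 > 100
    N21: 90+48 = 138 > 110
    N3: 155+48 = 203 > 70
Round 3 — N17, N21, N3 seize.
  N17 sheds 118 L/s: no online neighbours, lost.
  N21 sheds 138 L/s: no online neighbours, lost.
  N3 sheds 203 L/s: no online neighbours, lost.
No further seizures.

6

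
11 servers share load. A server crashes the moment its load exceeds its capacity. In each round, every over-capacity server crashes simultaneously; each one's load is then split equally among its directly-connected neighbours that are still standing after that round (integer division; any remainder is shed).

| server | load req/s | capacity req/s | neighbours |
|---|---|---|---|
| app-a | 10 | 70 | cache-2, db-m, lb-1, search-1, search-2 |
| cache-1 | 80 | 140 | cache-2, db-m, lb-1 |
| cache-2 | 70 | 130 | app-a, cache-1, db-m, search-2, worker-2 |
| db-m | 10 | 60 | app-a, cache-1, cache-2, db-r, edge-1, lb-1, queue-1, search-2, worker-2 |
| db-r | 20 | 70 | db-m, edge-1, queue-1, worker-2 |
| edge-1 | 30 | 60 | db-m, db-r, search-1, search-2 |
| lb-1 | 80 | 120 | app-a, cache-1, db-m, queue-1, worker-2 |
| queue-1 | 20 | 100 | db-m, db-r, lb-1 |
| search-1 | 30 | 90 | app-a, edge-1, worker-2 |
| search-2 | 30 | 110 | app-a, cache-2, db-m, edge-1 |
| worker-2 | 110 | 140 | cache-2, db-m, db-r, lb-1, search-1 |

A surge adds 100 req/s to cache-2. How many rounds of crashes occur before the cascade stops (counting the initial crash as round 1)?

Round 1 — cache-2 at 170 > 130. cache-2 crashes.
  cache-2 sheds 170 req/s to app-a, cache-1, db-m, search-2, worker-2: 34 each.
    app-a: 10+34 = 44 ≤ 70
    cache-1: 80+34 = 114 ≤ 140
    db-m: 10+34 = 44 ≤ 60
    search-2: 30+34 = 64 ≤ 110
    worker-2: 110+34 = 144 > 140
Round 2 — worker-2 crashes.
  worker-2 sheds 144 req/s to db-m, db-r, lb-1, search-1: 36 each.
    db-m: 44+36 = 80 > 60
    db-r: 20+36 = 56 ≤ 70
    lb-1: 80+36 = 116 ≤ 120
    search-1: 30+36 = 66 ≤ 90
Round 3 — db-m crashes.
  db-m sheds 80 req/s to app-a, cache-1, db-r, edge-1, lb-1, queue-1, search-2: 11 each (3 lost).
    app-a: 44+11 = 55 ≤ 70
    cache-1: 114+11 = 125 ≤ 140
    db-r: 56+11 = 67 ≤ 70
    edge-1: 30+11 = 41 ≤ 60
    lb-1: 116+11 = 127 > 120
    queue-1: 20+11 = 31 ≤ 100
    search-2: 64+11 = 75 ≤ 110
Round 4 — lb-1 crashes.
  lb-1 sheds 127 req/s to app-a, cache-1, queue-1: 42 each (1 lost).
    app-a: 55+42 = 97 > 70
    cache-1: 125+42 = 167 > 140
    queue-1: 31+42 = 73 ≤ 100
Round 5 — app-a, cache-1 crash.
  app-a sheds 97 req/s to search-1, search-2: 48 each (1 lost).
    search-1: 66+48 = 114 > 90
    search-2: 75+48 = 123 > 110
  cache-1 sheds 167 req/s: no online neighbours, lost.
Round 6 — search-1, search-2 crash.
  search-1 sheds 114 req/s to edge-1: 114 each.
    edge-1: 41+114 = 155 > 60
  search-2 sheds 123 req/s to edge-1: 123 each.
    edge-1: 155+123 = 278 > 60
Round 7 — edge-1 crashes.
  edge-1 sheds 278 req/s to db-r: 278 each.
    db-r: 67+278 = 345 > 70
Round 8 — db-r crashes.
  db-r sheds 345 req/s to queue-1: 345 each.
    queue-1: 73+345 = 418 > 100
Round 9 — queue-1 crashes.
  queue-1 sheds 418 req/s: no online neighbours, lost.
No further crashes.

9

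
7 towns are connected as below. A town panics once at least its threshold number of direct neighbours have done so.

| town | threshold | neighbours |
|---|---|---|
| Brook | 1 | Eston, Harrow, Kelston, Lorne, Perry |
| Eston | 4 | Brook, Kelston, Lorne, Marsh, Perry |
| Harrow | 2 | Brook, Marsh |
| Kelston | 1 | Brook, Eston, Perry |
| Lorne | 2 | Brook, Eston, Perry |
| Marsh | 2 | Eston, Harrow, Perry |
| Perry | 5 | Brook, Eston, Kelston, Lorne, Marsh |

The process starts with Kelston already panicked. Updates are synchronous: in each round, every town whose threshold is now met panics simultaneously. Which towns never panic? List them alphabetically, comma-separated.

Eston, Harrow, Lorne, Marsh, Perry

Round 1 — Kelston panics (initial).
Round 2 — checking thresholds:
  Brook: 1 of 5 neighbours ≥ 1, panics.
  Eston: 1 of 5 neighbours < 4, below threshold.
  Perry: 1 of 5 neighbours < 5, below threshold.
Round 3 — no new panics; cascade stops.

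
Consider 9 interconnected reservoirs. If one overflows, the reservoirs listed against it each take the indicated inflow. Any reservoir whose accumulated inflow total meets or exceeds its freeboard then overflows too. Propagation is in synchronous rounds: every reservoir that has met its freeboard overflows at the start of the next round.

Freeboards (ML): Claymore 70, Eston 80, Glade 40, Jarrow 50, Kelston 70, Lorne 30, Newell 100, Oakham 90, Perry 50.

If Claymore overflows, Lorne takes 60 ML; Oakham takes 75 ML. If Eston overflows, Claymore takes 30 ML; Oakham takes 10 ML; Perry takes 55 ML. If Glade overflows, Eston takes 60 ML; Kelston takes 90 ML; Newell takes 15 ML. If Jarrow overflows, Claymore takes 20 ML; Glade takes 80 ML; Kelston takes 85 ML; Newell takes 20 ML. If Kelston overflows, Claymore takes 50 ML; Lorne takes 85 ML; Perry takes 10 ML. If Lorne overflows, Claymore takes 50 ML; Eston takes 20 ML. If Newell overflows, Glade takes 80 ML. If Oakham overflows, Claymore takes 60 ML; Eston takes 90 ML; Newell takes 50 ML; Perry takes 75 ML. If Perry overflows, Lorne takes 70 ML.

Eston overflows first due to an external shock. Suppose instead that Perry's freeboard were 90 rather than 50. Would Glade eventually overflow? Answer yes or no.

With Perry's freeboard at 90:
Round 1 — Eston overflows (initial).
  Claymore: +30 → 30 < 70
  Oakham: +10 → 10 < 90
  Perry: +55 → 55 < 90
No further overflows.

no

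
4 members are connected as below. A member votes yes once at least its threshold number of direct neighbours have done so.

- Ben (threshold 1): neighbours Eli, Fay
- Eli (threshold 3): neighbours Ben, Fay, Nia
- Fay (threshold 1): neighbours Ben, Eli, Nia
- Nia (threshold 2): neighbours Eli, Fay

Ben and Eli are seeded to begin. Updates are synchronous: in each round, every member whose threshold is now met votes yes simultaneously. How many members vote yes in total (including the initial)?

Round 1 — Ben, Eli vote yes (initial).
Round 2 — checking thresholds:
  Fay: 2 of 3 neighbours ≥ 1, votes yes.
  Nia: 1 of 2 neighbours < 2, holds.
Round 3 — checking thresholds:
  Nia: 2 of 2 neighbours ≥ 2, votes yes.
Round 4 — no new yes votes; cascade stops.

4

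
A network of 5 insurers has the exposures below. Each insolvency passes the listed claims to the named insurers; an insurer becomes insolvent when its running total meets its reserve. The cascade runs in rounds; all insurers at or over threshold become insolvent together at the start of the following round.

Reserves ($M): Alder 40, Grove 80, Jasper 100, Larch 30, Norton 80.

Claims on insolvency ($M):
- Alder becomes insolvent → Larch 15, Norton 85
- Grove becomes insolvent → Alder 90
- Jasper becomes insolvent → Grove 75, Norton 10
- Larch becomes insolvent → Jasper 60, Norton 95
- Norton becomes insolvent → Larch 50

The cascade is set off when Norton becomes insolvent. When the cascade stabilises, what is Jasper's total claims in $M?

60

Round 1 — Norton becomes insolvent (initial).
  Larch: +50 → 50 ≥ 30
Round 2 — Larch becomes insolvent.
  Jasper: +60 → 60 < 100
No further insolvencies.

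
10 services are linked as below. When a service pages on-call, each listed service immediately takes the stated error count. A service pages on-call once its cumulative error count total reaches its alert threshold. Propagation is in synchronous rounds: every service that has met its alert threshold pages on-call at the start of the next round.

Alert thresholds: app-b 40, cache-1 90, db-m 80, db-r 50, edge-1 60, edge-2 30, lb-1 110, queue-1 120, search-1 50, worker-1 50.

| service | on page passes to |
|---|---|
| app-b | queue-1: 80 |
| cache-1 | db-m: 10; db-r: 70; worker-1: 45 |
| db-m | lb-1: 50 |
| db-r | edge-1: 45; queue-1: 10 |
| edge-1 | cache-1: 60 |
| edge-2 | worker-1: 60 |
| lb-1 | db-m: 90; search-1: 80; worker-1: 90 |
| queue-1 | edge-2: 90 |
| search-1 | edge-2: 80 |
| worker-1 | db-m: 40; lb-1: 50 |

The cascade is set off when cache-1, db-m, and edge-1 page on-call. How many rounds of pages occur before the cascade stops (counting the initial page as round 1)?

Round 1 — cache-1, db-m, edge-1 page on-call (initial).
  db-r: +70 → 70 ≥ 50
  lb-1: +50 → 50 < 110
  worker-1: +45 → 45 < 50
Round 2 — db-r pages on-call.
  queue-1: +10 → 10 < 120
No further pages.

2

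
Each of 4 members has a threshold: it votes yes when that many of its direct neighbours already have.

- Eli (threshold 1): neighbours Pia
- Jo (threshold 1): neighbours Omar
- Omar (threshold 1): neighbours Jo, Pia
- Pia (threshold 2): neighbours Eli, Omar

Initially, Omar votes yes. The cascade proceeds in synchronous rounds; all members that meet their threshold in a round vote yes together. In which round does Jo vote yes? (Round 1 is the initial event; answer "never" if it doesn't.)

Round 1 — Omar votes yes (initial).
Round 2 — checking thresholds:
  Jo: 1 of 1 neighbours ≥ 1, votes yes.
  Pia: 1 of 2 neighbours < 2, below threshold.
Round 3 — no new yes votes; cascade stops.

2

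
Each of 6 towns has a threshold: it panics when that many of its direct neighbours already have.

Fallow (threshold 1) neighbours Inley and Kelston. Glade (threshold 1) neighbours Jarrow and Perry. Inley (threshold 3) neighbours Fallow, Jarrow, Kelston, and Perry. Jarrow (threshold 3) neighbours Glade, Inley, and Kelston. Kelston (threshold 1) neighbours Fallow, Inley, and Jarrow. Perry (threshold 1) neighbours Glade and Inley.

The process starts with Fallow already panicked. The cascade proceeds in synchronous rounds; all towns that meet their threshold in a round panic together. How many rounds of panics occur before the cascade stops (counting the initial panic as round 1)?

Round 1 — Fallow panics (initial).
Round 2 — checking thresholds:
  Inley: 1 of 4 neighbours < 3, below threshold.
  Kelston: 1 of 3 neighbours ≥ 1, panics.
Round 3 — no new panics; cascade stops.

2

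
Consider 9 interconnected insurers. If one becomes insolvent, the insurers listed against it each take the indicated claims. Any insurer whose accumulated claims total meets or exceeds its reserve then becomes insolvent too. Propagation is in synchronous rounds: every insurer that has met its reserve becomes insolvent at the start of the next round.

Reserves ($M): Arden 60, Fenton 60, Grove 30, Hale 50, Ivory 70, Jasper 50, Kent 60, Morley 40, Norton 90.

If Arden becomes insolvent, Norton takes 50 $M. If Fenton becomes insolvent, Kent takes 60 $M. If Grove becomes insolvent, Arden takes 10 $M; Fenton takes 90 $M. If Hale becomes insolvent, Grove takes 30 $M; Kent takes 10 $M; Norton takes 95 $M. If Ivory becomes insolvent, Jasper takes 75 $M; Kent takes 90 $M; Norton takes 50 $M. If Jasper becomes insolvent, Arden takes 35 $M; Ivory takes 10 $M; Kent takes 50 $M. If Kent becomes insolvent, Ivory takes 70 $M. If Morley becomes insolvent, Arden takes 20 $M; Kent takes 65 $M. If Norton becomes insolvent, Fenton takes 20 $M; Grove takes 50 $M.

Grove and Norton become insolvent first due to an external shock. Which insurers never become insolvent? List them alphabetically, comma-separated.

Arden, Hale, Morley

Round 1 — Grove, Norton become insolvent (initial).
  Arden: +10 → 10 < 60
  Fenton: +90+20 → 110 ≥ 60
Round 2 — Fenton becomes insolvent.
  Kent: +60 → 60 ≥ 60
Round 3 — Kent becomes insolvent.
  Ivory: +70 → 70 ≥ 70
Round 4 — Ivory becomes insolvent.
  Jasper: +75 → 75 ≥ 50
Round 5 — Jasper becomes insolvent.
  Arden: +35 → 45 < 60
No further insolvencies.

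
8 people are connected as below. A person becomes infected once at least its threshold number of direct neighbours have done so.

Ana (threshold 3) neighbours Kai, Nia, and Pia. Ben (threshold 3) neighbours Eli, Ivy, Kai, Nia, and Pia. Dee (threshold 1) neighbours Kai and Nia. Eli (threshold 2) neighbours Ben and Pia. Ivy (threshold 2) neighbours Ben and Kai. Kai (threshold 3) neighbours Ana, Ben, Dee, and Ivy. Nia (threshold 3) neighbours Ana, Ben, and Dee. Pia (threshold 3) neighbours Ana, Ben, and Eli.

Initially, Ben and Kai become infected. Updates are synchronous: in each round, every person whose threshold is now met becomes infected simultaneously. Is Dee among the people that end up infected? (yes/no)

yes

Round 1 — Ben, Kai become infected (initial).
Round 2 — checking thresholds:
  Ana: 1 of 3 neighbours < 3, below threshold.
  Dee: 1 of 2 neighbours ≥ 1, becomes infected.
  Eli: 1 of 2 neighbours < 2, below threshold.
  Ivy: 2 of 2 neighbours ≥ 2, becomes infected.
  Nia: 1 of 3 neighbours < 3, below threshold.
  Pia: 1 of 3 neighbours < 3, below threshold.
Round 3 — no new infections; cascade stops.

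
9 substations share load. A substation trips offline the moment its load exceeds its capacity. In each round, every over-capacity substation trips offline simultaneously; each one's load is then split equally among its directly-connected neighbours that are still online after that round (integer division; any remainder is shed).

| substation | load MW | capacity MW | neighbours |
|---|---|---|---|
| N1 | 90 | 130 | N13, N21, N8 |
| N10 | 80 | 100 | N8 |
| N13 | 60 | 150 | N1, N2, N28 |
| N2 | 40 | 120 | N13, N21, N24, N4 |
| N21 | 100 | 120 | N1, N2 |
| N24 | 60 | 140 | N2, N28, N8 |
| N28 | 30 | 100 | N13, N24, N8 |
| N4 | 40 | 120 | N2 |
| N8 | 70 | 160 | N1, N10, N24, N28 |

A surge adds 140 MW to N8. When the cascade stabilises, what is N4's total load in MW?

110

Round 1 — N8 at 210 > 160. N8 trips offline.
  N8 sheds 210 MW to N1, N10, N24, N28: 52 each (2 lost).
    N1: 90+52 = 142 > 130
    N10: 80+52 = 132 > 100
    N24: 60+52 = 112 ≤ 140
    N28: 30+52 = 82 ≤ 100
Round 2 — N1, N10 trip offline.
  N1 sheds 142 MW to N13, N21: 71 each.
    N13: 60+71 = 131 ≤ 150
    N21: 100+71 = 171 > 120
  N10 sheds 132 MW: no online neighbours, lost.
Round 3 — N21 trips offline.
  N21 sheds 171 MW to N2: 171 each.
    N2: 40+171 = 211 > 120
Round 4 — N2 trips offline.
  N2 sheds 211 MW to N13, N24, N4: 70 each (1 lost).
    N13: 131+70 = 201 > 150
    N24: 112+70 = 182 > 140
    N4: 40+70 = 110 ≤ 120
Round 5 — N13, N24 trip offline.
  N13 sheds 201 MW to N28: 201 each.
    N28: 82+201 = 283 > 100
  N24 sheds 182 MW to N28: 182 each.
    N28: 283+182 = 465 > 100
Round 6 — N28 trips offline.
  N28 sheds 465 MW: no online neighbours, lost.
No further trips.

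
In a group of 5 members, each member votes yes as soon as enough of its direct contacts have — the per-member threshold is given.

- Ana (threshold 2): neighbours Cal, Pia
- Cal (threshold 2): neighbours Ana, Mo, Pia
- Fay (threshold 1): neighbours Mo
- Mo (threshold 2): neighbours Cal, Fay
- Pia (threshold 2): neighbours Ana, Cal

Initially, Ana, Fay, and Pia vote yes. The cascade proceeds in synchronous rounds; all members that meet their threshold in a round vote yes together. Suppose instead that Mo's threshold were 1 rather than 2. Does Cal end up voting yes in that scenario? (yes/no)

With Mo's threshold at 1:
Round 1 — Ana, Fay, Pia vote yes (initial).
Round 2 — checking thresholds:
  Cal: 2 of 3 neighbours ≥ 2, votes yes.
  Mo: 1 of 2 neighbours ≥ 1, votes yes.
Round 3 — no new yes votes; cascade stops.

yes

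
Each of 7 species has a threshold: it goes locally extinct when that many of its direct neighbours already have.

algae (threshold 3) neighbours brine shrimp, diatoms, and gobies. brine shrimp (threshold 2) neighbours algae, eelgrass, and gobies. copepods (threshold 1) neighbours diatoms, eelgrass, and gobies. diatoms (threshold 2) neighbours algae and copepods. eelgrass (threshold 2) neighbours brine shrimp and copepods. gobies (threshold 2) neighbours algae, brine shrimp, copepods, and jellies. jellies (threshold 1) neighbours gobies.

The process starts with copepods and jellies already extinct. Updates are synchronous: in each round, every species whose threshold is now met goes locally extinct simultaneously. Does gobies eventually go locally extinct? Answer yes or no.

yes

Round 1 — copepods, jellies go locally extinct (initial).
Round 2 — checking thresholds:
  diatoms: 1 of 2 neighbours < 2, below threshold.
  eelgrass: 1 of 2 neighbours < 2, below threshold.
  gobies: 2 of 4 neighbours ≥ 2, goes locally extinct.
Round 3 — no new extinctions; cascade stops.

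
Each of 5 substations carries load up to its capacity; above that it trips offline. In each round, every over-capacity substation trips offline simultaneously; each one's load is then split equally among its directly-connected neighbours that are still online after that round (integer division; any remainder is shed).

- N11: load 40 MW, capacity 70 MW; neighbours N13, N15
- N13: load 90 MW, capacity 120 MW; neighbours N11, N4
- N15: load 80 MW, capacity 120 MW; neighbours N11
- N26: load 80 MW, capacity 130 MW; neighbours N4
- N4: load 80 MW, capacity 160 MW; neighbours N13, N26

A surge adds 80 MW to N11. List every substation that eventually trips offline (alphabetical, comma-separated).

Round 1 — N11 at 120 > 70. N11 trips offline.
  N11 sheds 120 MW to N13, N15: 60 each.
    N13: 90+60 = 150 > 120
    N15: 80+60 = 140 > 120
Round 2 — N13, N15 trip offline.
  N13 sheds 150 MW to N4: 150 each.
    N4: 80+150 = 230 > 160
  N15 sheds 140 MW: no online neighbours, lost.
Round 3 — N4 trips offline.
  N4 sheds 230 MW to N26: 230 each.
    N26: 80+230 = 310 > 130
Round 4 — N26 trips offline.
  N26 sheds 310 MW: no online neighbours, lost.
No further trips.

N11, N13, N15, N26, N4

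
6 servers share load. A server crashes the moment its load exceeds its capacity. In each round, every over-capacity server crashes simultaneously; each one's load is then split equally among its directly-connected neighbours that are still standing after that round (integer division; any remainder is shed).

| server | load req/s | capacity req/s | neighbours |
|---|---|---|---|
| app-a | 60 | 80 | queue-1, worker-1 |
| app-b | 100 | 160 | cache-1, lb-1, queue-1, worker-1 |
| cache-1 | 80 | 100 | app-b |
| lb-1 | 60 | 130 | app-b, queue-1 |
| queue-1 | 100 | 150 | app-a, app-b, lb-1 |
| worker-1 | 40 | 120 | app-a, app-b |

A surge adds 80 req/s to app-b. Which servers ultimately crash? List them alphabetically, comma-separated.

app-b, cache-1

Round 1 — app-b at 180 > 160. app-b crashes.
  app-b sheds 180 req/s to cache-1, lb-1, queue-1, worker-1: 45 each.
    cache-1: 80+45 = 125 > 100
    lb-1: 60+45 = 105 ≤ 130
    queue-1: 100+45 = 145 ≤ 150
    worker-1: 40+45 = 85 ≤ 120
Round 2 — cache-1 crashes.
  cache-1 sheds 125 req/s: no online neighbours, lost.
No further crashes.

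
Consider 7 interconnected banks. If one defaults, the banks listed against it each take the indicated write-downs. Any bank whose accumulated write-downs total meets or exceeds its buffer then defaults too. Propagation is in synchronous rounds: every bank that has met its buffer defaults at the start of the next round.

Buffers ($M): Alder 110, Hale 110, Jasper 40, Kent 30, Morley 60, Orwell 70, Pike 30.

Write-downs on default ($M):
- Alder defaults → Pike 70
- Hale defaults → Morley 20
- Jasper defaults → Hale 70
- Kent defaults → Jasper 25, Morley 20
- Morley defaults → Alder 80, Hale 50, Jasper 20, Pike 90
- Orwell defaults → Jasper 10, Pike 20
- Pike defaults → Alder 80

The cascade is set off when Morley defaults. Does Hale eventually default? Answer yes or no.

Round 1 — Morley defaults (initial).
  Alder: +80 → 80 < 110
  Hale: +50 → 50 < 110
  Jasper: +20 → 20 < 40
  Pike: +90 → 90 ≥ 30
Round 2 — Pike defaults.
  Alder: +80 → 160 ≥ 110
Round 3 — Alder defaults.
No further defaults.

no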